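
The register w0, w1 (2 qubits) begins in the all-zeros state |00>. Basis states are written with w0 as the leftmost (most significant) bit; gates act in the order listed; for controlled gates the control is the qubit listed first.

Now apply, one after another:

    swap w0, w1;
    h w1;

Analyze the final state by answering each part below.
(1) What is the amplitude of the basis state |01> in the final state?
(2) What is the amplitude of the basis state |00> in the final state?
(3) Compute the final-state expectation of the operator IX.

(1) The final state's coefficient on |01> equals sqrt(2)/2.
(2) |00> carries amplitude sqrt(2)/2 in the final state.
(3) The expectation value of IX is 1.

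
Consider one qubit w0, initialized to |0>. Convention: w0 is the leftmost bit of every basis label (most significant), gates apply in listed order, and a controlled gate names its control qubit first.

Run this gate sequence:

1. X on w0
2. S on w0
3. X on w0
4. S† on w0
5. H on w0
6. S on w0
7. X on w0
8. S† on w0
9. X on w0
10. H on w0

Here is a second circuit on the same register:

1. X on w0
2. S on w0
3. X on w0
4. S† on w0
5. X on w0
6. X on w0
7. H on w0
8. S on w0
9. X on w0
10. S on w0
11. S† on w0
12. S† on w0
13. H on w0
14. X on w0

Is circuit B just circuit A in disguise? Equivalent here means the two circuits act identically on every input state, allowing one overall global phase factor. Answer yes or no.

No, they are not equivalent — no single phase factor reconciles the two unitaries.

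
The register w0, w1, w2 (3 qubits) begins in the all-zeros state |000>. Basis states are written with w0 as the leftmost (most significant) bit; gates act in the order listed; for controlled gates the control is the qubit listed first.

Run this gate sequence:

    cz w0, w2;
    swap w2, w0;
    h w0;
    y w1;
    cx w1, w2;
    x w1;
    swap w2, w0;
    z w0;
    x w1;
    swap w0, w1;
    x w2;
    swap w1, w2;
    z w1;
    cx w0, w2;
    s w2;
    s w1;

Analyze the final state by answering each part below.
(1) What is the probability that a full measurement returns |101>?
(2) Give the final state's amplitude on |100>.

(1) The probability of measuring |101> is 0.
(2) The amplitude on |100> is -sqrt(2)*I/2.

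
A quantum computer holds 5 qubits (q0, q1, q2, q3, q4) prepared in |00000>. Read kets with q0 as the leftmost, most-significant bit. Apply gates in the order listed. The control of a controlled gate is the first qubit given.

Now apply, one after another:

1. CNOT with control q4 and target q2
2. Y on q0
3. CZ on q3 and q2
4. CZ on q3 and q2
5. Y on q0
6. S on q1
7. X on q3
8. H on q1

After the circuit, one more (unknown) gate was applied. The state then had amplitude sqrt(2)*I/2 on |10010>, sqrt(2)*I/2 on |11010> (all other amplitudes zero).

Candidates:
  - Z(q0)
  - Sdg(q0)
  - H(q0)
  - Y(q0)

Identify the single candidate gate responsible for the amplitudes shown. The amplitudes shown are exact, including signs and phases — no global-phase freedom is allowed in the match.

The applied gate was Y(q0). Key observation: gates 2-5 undo each other exactly, leaving only the rest of the circuit to track.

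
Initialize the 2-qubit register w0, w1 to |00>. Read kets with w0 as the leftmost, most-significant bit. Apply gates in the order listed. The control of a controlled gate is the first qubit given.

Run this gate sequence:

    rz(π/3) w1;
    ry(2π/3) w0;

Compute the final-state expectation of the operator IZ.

The observable IZ averages to 1.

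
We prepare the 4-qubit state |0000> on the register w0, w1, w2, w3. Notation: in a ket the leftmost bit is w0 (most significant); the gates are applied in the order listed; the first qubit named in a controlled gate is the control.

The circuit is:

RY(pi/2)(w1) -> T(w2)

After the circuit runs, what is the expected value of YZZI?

The observable YZZI averages to 0.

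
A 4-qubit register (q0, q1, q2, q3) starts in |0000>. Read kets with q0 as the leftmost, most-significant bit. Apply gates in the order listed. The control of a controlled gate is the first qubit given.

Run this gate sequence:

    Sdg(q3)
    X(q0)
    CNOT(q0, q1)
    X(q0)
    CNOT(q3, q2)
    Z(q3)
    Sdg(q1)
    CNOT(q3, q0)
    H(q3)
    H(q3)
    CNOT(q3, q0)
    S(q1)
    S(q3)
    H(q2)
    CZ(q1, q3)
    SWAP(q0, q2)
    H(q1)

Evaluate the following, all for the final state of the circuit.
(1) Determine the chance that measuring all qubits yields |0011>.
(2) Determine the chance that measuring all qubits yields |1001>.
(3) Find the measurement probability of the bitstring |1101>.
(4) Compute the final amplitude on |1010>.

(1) Outcome |0011> occurs with probability 0.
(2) A full measurement returns |1001> with probability 0.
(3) The probability of measuring |1101> is 0.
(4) The amplitude on |1010> is 0.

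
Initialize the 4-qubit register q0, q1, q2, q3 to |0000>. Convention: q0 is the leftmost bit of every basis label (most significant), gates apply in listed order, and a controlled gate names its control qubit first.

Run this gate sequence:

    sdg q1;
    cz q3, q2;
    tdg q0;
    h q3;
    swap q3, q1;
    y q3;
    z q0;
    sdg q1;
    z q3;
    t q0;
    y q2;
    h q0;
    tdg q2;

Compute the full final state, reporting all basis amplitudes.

The resulting statevector has amplitude -exp(3*I*pi/4)/2 on |0011>, -exp(I*pi/4)/2 on |0111>, -exp(3*I*pi/4)/2 on |1011>, -exp(I*pi/4)/2 on |1111>, and 0 on every other basis state.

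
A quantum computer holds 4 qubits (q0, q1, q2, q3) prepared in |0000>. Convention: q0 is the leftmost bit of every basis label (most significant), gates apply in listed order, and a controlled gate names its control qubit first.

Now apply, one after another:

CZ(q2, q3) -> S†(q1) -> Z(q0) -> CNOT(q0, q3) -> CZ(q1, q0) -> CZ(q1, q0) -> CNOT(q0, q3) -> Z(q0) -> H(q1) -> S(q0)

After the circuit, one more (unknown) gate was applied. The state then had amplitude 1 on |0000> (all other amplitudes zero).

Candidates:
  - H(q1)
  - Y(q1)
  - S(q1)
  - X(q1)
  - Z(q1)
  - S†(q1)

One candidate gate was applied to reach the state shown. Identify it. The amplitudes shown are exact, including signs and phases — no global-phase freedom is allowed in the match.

The unique candidate consistent with the amplitudes is H(q1).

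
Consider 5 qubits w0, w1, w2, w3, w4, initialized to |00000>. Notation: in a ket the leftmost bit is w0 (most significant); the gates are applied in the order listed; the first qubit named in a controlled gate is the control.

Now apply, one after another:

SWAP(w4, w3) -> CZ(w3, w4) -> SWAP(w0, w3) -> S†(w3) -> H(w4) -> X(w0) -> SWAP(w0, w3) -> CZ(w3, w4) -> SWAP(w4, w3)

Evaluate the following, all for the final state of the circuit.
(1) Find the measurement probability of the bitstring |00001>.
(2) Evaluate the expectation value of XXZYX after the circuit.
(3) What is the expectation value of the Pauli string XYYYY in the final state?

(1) A full measurement returns |00001> with probability 1/2.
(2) In the final state, XXZYX has expectation 0.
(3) The observable XYYYY averages to 0.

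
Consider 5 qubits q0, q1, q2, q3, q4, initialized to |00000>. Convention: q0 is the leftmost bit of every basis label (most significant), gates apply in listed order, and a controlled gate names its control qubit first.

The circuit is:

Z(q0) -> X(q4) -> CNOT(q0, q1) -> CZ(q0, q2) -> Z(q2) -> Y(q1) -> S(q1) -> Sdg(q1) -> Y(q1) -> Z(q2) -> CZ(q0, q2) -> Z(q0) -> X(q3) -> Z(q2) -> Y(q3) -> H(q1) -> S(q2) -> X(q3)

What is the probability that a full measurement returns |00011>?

The probability of measuring |00011> is 1/2. Key observation: the block from step 4 through step 11 cancels to the identity and can be dropped.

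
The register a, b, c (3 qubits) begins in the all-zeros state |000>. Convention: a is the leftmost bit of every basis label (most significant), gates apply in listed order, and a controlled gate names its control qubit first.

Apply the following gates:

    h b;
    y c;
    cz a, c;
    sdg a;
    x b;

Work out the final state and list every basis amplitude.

The resulting statevector has amplitude sqrt(2)*I/2 on |001>, sqrt(2)*I/2 on |011>, and 0 on every other basis state.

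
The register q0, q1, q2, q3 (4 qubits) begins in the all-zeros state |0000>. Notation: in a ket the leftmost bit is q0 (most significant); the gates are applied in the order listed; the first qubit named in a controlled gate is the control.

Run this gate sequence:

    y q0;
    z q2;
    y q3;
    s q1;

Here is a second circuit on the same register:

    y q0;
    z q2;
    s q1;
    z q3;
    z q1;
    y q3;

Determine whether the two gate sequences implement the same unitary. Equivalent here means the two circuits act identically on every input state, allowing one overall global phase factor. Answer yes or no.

No — the two circuits implement different unitaries, even allowing a global phase.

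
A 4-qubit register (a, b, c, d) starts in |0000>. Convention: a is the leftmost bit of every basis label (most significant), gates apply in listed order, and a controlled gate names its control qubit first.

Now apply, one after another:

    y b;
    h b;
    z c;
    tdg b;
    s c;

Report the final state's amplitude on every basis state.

After the circuit, the state carries amplitude sqrt(2)*I/2 on |0000>, -sqrt(2)*exp(I*pi/4)/2 on |0100>, and 0 on every other basis state.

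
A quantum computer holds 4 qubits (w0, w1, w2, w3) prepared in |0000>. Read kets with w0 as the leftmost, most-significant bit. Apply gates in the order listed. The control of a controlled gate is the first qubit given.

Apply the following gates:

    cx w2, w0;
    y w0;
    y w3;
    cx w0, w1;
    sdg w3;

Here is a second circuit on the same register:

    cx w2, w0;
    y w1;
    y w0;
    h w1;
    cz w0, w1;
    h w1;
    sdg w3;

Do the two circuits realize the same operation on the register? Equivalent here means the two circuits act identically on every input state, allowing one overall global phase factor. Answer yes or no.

No — the two circuits implement different unitaries, even allowing a global phase.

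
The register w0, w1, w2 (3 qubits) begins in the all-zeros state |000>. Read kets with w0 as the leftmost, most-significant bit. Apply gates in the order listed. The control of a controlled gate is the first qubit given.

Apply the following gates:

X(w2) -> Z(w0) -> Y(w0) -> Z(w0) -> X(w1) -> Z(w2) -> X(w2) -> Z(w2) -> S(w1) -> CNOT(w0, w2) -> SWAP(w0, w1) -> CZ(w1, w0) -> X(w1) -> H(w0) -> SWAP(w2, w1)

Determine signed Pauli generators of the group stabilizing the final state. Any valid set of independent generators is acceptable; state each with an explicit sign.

One valid set of independent stabilizer generators is -XII, -IZI, +IIZ (any independent generating set of the same group is equally correct).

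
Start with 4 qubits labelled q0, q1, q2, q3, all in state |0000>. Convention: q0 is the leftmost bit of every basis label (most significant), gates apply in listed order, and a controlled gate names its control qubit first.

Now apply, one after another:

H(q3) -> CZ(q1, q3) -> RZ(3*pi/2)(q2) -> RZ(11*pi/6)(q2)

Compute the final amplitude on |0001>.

The amplitude on |0001> is sqrt(2)*exp(I*pi/3)/2.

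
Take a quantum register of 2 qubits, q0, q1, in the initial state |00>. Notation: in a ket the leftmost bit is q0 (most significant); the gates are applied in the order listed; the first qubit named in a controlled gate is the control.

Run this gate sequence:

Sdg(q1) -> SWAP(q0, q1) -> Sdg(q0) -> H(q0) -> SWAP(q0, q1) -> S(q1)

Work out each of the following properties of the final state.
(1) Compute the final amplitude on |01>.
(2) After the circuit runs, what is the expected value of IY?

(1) The final state's coefficient on |01> equals sqrt(2)*I/2.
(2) In the final state, IY has expectation 1.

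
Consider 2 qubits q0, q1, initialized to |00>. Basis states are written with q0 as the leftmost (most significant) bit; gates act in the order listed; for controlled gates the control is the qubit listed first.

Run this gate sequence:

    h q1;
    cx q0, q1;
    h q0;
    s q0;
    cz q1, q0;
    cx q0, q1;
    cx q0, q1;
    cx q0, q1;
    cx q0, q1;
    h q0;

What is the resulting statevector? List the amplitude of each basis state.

The final amplitudes are sqrt(2)*(1 + I)/4 on |00>, sqrt(2)*(1 - I)/4 on |01>, sqrt(2)*(1 - I)/4 on |10>, sqrt(2)*(1 + I)/4 on |11>. Key observation: steps 6-9 multiply out to the identity, so the circuit reduces to the remaining gates.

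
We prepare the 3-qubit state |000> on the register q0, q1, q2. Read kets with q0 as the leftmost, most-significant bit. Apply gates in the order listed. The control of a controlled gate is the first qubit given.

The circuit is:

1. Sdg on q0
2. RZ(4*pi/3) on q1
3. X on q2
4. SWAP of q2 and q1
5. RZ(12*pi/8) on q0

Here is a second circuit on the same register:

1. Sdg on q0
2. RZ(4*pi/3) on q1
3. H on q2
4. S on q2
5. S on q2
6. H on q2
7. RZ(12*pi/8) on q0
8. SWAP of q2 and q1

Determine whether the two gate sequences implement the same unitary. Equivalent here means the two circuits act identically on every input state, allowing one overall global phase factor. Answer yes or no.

Yes, they are equivalent — the unitaries differ by at most a global phase.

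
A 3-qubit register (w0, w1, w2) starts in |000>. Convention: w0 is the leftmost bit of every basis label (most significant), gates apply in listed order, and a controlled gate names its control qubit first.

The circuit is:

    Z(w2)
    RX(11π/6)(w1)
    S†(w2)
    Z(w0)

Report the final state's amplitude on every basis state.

The final amplitudes are -sqrt(6)/4 - sqrt(2)/4 on |000>, I*(-sqrt(6) + sqrt(2))/4 on |010>, and 0 on every other basis state.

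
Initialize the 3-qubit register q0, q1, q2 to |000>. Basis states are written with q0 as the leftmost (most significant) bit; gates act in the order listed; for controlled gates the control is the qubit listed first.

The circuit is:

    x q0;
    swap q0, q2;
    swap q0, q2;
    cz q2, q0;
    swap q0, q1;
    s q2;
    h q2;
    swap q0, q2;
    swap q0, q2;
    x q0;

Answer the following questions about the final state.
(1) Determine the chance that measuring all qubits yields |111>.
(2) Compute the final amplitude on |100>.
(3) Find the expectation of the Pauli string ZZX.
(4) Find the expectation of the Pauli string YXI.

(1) A full measurement returns |111> with probability 1/2.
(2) The final state's coefficient on |100> equals 0.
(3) The expectation value of ZZX is 1.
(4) In the final state, YXI has expectation 0.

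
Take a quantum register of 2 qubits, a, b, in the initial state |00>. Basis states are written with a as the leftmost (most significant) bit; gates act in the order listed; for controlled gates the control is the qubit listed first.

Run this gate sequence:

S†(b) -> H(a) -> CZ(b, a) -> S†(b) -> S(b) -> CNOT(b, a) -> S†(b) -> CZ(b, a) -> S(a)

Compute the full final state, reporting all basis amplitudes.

After the circuit, the state carries amplitude sqrt(2)/2 on |00>, 0 on |01>, sqrt(2)*I/2 on |10>, 0 on |11>.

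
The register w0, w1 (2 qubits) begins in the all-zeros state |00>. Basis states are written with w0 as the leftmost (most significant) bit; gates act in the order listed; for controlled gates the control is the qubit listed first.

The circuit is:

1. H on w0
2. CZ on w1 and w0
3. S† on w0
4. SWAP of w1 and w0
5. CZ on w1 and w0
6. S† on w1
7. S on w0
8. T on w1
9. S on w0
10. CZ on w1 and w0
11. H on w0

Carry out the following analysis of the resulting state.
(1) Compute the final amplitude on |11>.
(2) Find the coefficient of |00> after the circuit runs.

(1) The amplitude on |11> is -exp(I*pi/4)/2.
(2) The final state's coefficient on |00> equals 1/2.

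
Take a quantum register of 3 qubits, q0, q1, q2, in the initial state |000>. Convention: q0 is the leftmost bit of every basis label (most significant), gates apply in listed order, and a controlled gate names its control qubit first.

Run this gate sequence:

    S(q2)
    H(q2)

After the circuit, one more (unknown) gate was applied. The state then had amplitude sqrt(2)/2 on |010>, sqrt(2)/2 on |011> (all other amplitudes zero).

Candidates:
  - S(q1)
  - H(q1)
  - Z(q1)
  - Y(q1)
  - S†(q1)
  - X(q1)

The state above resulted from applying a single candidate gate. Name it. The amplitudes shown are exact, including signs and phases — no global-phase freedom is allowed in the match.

The unique candidate consistent with the amplitudes is X(q1).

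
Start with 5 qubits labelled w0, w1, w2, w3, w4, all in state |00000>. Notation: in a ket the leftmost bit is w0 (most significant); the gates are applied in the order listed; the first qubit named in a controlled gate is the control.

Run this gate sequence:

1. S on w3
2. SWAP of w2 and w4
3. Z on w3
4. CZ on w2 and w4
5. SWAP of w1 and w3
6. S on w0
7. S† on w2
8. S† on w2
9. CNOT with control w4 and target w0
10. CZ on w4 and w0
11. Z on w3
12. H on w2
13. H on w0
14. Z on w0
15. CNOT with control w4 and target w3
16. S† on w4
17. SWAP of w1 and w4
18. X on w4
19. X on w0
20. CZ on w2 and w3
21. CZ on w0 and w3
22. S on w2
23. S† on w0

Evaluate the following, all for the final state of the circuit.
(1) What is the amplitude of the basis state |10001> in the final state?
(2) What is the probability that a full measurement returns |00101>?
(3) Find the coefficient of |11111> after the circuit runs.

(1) The amplitude on |10001> is -I/2.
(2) Outcome |00101> occurs with probability 1/4.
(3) |11111> carries amplitude 0 in the final state.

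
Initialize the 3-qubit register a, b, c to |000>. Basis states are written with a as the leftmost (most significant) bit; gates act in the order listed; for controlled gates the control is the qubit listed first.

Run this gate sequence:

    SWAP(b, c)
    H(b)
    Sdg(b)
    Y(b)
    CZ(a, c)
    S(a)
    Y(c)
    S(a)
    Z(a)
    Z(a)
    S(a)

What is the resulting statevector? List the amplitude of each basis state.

After the circuit, the state carries amplitude -sqrt(2)*I/2 on |001>, -sqrt(2)/2 on |011>, and 0 on every other basis state.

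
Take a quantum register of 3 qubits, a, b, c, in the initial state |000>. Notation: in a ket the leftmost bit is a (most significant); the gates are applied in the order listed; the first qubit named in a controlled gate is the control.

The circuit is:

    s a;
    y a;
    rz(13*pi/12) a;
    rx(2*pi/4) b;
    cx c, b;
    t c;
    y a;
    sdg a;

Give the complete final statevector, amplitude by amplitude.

The final amplitudes are sqrt(2)*exp(13*I*pi/24)/2 on |000>, sqrt(2)*exp(I*pi/24)/2 on |010>, and 0 on every other basis state.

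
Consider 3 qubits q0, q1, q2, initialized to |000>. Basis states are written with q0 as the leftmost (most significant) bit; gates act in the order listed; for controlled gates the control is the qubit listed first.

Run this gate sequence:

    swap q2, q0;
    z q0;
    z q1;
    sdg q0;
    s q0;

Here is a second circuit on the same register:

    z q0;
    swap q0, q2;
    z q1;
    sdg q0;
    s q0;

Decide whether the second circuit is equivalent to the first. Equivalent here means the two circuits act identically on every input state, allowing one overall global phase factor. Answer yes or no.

No — the two circuits implement different unitaries, even allowing a global phase.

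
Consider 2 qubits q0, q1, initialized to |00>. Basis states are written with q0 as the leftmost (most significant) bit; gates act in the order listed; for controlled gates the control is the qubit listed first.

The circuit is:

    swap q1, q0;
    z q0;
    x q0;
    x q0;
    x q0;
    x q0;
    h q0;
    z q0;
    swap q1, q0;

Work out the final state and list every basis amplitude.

The final amplitudes are sqrt(2)/2 on |00>, -sqrt(2)/2 on |01>, 0 on |10>, 0 on |11>.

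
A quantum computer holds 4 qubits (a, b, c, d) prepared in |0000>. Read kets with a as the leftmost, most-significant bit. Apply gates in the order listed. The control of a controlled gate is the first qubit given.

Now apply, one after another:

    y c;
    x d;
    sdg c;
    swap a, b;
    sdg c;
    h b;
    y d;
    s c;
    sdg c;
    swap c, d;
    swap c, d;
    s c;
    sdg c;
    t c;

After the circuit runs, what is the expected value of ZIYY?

The observable ZIYY averages to 0.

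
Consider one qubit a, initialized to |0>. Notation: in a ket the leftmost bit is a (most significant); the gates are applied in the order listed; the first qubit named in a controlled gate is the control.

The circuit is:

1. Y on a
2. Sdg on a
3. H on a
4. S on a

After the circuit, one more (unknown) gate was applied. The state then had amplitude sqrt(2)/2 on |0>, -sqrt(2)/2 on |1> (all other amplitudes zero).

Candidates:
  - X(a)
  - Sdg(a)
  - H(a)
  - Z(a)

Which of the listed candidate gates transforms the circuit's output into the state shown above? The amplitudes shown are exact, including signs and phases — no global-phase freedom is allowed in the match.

The unique candidate consistent with the amplitudes is Sdg(a).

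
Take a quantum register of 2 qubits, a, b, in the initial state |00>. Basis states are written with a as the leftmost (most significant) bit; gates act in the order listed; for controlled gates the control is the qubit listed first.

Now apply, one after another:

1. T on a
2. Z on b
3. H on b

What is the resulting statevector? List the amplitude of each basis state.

After the circuit, the state carries amplitude sqrt(2)/2 on |00>, sqrt(2)/2 on |01>, 0 on |10>, 0 on |11>.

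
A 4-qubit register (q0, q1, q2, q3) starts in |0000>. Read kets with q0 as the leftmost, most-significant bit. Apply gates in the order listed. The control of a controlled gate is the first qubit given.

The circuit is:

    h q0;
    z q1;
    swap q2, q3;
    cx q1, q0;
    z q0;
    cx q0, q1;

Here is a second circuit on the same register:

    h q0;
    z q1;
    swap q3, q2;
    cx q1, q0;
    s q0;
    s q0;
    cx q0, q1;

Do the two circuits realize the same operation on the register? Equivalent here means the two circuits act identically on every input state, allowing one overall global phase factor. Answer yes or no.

Yes: on every input state the two circuits agree up to one overall phase factor.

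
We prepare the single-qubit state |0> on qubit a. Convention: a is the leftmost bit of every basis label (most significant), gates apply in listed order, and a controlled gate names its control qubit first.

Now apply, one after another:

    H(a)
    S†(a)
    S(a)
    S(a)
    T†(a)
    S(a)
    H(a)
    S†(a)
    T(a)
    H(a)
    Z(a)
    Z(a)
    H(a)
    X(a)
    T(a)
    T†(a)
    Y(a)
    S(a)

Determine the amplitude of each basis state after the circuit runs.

The final amplitudes are -I/2 + exp(I*pi/4)/2 on |0>, exp(3*I*pi/4)/2 + I/2 on |1>. Key observation: gates 10-13 undo each other exactly, leaving only the rest of the circuit to track.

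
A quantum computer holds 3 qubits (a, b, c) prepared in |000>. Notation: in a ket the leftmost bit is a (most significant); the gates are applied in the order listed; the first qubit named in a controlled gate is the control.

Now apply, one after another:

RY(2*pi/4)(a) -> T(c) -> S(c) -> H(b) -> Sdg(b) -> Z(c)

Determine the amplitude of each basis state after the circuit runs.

The resulting statevector has amplitude 1/2 on |000>, 0 on |001>, -I/2 on |010>, 0 on |011>, 1/2 on |100>, 0 on |101>, -I/2 on |110>, 0 on |111>.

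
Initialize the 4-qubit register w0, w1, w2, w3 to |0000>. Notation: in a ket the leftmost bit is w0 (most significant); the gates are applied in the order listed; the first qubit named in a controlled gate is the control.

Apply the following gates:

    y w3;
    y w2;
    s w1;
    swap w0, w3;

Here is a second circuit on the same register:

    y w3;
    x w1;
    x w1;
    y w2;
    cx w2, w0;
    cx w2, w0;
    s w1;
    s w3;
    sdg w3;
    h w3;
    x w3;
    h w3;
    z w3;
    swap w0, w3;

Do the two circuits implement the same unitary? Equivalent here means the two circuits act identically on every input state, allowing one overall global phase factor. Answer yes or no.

Yes — the two circuits implement the same unitary up to a global phase.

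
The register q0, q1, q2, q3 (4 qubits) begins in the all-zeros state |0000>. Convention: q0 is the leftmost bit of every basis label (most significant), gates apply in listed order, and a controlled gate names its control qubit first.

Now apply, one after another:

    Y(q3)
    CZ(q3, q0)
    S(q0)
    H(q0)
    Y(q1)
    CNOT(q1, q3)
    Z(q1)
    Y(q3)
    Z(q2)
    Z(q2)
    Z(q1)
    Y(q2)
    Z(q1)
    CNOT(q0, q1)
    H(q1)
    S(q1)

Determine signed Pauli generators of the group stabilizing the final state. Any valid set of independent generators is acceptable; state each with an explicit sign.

One valid set of independent stabilizer generators is +XZII, -ZYII, -IIZI, -IIIZ (any independent generating set of the same group is equally correct).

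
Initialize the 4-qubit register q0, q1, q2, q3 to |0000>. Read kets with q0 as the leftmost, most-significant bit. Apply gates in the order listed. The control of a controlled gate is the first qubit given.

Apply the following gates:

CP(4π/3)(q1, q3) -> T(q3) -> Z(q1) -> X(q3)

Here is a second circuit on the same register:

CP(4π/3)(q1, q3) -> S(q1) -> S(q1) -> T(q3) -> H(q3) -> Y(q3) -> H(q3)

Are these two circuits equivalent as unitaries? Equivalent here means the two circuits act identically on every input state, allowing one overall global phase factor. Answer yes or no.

No: there is an input state on which the two circuits produce genuinely different outputs (not merely differing by a phase).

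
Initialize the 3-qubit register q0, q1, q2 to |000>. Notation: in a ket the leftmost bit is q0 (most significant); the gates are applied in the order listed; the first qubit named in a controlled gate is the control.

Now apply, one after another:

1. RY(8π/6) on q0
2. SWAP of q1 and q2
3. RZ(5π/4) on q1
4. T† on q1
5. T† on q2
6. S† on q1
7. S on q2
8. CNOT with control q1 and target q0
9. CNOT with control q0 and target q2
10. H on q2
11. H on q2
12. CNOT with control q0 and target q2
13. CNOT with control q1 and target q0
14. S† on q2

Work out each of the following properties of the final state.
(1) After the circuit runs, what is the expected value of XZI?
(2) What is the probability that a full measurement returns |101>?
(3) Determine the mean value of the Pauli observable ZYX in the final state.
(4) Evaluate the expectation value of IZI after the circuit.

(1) In the final state, XZI has expectation -sqrt(3)/2. Key observation: gates 7-14 undo each other exactly, leaving only the rest of the circuit to track.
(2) Outcome |101> occurs with probability 0.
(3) The expectation value of ZYX is 0.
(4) In the final state, IZI has expectation 1.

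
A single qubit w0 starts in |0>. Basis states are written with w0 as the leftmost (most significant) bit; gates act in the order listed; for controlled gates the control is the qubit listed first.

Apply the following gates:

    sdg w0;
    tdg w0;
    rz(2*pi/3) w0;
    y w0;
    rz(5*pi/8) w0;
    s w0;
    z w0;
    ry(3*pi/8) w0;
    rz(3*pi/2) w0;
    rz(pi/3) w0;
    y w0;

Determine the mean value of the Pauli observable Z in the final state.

The observable Z averages to sqrt(2 - sqrt(2))/2.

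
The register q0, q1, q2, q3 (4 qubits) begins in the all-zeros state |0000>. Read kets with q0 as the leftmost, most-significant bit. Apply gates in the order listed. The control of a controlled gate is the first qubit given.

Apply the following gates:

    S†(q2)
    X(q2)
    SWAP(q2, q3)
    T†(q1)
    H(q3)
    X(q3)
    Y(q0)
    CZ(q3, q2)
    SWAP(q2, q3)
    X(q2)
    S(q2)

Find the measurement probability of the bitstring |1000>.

A full measurement returns |1000> with probability 1/2.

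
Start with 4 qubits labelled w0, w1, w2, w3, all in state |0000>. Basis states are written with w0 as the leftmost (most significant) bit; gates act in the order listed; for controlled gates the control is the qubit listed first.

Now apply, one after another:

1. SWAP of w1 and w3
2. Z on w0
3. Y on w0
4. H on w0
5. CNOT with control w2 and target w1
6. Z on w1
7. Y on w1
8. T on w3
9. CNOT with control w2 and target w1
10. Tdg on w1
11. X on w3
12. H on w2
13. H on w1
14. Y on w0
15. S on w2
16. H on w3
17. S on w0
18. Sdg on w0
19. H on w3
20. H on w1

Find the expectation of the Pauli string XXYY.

The expectation value of XXYY is 0.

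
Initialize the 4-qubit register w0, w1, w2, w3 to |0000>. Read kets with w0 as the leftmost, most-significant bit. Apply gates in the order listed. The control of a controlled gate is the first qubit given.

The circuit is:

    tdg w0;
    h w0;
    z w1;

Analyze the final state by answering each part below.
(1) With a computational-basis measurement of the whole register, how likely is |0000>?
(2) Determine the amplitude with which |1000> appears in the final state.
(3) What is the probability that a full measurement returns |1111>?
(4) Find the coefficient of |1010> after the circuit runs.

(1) Outcome |0000> occurs with probability 1/2.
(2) The final state's coefficient on |1000> equals sqrt(2)/2.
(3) The probability of measuring |1111> is 0.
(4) The final state's coefficient on |1010> equals 0.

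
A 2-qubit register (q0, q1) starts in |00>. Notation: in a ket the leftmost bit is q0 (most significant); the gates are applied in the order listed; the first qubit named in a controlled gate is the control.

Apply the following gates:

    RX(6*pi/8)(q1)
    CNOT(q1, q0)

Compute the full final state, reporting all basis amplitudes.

After the circuit, the state carries amplitude sqrt(2 - sqrt(2))/2 on |00>, 0 on |01>, 0 on |10>, -I*sqrt(sqrt(2) + 2)/2 on |11>.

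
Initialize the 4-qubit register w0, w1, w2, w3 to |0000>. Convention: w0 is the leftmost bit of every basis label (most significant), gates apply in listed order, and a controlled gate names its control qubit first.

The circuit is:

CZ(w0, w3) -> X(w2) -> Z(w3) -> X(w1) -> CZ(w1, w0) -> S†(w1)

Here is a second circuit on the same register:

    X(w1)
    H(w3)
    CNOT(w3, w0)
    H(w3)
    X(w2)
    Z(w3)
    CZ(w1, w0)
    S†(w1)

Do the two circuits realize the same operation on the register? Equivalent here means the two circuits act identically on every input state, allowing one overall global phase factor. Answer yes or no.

No — the two circuits implement different unitaries, even allowing a global phase.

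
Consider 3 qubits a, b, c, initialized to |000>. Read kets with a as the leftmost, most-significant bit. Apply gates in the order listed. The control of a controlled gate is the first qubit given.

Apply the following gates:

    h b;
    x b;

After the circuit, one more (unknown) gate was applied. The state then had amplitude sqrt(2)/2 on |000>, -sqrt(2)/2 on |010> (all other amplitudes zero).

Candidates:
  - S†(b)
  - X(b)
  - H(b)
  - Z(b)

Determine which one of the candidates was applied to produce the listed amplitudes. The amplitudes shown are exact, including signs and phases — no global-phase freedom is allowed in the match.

The applied gate was Z(b).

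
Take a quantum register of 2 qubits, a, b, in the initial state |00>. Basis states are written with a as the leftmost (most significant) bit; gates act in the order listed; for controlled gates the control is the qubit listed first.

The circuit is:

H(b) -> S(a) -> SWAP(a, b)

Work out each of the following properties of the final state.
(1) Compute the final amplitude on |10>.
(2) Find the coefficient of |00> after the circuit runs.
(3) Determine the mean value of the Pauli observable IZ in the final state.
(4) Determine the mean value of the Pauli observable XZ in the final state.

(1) The final state's coefficient on |10> equals sqrt(2)/2.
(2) The final state's coefficient on |00> equals sqrt(2)/2.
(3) The observable IZ averages to 1.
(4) The expectation value of XZ is 1.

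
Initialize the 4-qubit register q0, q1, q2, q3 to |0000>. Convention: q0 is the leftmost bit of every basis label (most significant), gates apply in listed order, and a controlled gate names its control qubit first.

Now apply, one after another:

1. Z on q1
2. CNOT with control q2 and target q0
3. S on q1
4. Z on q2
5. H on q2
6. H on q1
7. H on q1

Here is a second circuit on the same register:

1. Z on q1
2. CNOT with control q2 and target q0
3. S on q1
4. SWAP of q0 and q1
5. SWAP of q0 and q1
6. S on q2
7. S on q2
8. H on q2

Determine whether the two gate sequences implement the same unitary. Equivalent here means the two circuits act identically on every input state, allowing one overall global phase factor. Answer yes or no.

Yes — the two circuits implement the same unitary up to a global phase.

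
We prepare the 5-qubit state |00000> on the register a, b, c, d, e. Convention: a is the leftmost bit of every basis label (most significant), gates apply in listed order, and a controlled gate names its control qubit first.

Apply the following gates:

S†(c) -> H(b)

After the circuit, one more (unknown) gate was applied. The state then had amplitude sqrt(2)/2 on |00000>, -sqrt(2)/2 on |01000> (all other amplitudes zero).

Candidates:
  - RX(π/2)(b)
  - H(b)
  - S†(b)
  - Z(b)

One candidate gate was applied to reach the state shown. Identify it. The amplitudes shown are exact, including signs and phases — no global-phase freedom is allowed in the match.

The applied gate was Z(b).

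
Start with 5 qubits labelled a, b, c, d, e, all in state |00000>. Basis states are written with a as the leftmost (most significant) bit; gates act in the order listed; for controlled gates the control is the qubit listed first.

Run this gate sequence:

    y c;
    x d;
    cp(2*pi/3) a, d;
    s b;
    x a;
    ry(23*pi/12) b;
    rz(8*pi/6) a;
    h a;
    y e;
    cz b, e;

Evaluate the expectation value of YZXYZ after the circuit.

In the final state, YZXYZ has expectation 0.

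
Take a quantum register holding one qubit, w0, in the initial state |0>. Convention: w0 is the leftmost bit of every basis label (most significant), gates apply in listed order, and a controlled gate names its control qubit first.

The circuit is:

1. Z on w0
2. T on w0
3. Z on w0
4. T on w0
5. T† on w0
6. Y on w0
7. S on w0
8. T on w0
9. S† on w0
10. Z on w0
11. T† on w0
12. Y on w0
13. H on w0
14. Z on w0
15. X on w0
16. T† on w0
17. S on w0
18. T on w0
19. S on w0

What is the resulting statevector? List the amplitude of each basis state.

The final amplitudes are sqrt(2)/2 on |0>, sqrt(2)/2 on |1>.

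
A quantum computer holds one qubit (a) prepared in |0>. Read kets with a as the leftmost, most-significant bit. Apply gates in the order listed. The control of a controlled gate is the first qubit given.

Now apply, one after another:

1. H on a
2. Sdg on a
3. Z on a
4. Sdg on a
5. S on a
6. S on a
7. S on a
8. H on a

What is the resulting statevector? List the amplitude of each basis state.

The resulting statevector has amplitude 1/2 - I/2 on |0>, 1/2 + I/2 on |1>.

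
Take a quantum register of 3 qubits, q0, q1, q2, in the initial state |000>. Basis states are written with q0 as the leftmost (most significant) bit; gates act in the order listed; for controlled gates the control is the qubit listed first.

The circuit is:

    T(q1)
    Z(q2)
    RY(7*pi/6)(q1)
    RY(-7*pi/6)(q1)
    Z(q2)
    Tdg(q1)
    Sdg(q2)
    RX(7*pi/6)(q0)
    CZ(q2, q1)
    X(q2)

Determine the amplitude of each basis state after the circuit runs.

After the circuit, the state carries amplitude -sqrt(6)/4 + sqrt(2)/4 on |001>, I*(-sqrt(6) - sqrt(2))/4 on |101>, and 0 on every other basis state. Key observation: the block from step 1 through step 6 cancels to the identity and can be dropped.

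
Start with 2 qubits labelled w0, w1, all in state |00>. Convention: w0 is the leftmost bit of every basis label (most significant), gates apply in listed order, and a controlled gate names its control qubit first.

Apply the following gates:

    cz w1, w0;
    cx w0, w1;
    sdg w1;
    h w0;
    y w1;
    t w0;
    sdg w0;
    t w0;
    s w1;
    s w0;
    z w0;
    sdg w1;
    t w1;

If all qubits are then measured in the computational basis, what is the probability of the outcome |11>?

Outcome |11> occurs with probability 1/2.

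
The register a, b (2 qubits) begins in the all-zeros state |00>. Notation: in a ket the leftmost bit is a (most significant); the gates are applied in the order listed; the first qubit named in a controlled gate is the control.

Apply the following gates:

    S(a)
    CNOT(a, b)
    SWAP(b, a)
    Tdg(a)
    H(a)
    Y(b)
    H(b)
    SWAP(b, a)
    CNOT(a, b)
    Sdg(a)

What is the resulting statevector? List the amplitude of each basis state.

After the circuit, the state carries amplitude I/2 on |00>, I/2 on |01>, -1/2 on |10>, -1/2 on |11>.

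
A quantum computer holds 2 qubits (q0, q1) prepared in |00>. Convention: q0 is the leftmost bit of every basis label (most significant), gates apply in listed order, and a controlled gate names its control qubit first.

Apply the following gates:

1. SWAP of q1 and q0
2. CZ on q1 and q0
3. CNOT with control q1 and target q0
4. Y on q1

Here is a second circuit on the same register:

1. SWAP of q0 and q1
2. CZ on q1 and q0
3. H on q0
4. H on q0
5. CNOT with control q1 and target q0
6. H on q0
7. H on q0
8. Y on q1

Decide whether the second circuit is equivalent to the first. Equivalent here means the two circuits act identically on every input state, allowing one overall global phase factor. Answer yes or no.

Yes, they are equivalent — the unitaries differ by at most a global phase.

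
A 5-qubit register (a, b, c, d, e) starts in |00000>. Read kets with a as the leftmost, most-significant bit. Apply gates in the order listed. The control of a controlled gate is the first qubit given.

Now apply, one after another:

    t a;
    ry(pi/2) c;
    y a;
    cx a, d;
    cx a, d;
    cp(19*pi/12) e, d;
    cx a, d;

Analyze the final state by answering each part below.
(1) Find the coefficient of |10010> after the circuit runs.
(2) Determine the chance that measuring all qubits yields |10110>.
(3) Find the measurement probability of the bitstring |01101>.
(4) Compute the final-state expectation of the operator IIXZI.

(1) The final state's coefficient on |10010> equals sqrt(2)*I/2. Key observation: the block from step 4 through step 5 cancels to the identity and can be dropped.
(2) Outcome |10110> occurs with probability 1/2.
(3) Outcome |01101> occurs with probability 0.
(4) In the final state, IIXZI has expectation -1.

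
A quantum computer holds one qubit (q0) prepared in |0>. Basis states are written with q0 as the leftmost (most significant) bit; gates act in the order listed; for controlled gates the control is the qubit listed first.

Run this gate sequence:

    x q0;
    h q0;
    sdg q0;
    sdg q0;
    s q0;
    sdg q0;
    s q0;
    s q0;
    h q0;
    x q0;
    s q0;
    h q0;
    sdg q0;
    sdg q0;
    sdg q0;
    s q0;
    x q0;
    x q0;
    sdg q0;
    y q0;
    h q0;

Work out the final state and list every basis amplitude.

The resulting statevector has amplitude 1/2 + I/2 on |0>, 1/2 - I/2 on |1>.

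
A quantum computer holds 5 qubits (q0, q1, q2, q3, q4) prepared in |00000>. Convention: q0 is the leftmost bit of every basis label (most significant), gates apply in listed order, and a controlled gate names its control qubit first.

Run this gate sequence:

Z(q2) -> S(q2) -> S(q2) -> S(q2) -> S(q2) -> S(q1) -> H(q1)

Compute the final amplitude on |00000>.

The amplitude on |00000> is sqrt(2)/2.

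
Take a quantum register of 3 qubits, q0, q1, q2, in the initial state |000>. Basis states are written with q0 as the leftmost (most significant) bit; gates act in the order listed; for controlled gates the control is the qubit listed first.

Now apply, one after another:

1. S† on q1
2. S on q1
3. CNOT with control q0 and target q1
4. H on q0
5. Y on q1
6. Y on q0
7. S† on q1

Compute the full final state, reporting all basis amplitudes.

The resulting statevector has amplitude -sqrt(2)*I/2 on |010>, sqrt(2)*I/2 on |110>, and 0 on every other basis state.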